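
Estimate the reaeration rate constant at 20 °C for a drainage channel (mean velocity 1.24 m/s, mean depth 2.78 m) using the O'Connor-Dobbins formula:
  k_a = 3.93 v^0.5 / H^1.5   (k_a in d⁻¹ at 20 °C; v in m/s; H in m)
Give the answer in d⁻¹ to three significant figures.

k_a ≈ 0.944 d⁻¹

k_a = 3.93 × 1.24^0.5 / 2.78^1.5 = 3.93 × 1.114 / 4.635 = 0.9441 d⁻¹.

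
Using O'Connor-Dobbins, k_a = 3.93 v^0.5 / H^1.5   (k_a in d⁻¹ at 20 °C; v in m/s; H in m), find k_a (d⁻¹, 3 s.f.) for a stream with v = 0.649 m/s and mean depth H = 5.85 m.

k_a = 3.93 × 0.649^0.5 / 5.85^1.5 = 3.93 × 0.8056 / 14.15 = 0.2238 d⁻¹.

k_a ≈ 0.224 d⁻¹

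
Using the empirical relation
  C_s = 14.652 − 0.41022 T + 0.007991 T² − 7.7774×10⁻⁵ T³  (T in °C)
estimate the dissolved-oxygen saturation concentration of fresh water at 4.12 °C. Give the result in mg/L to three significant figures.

C_s = 14.652 − 0.41022×4.12 + 0.007991×4.12² − 7.7774×10⁻⁵×4.12³ = 13.09 mg/L.

C_s ≈ 13.1 mg/L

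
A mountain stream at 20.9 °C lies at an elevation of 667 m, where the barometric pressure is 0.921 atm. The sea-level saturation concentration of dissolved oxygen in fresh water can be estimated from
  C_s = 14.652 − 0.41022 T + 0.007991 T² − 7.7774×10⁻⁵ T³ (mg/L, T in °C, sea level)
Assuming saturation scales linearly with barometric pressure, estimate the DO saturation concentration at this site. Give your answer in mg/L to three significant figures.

C_s ≈ 8.16 mg/L

At sea level: C_s = 14.652 − 0.41022×20.9 + 0.007991×20.9² − 7.7774×10⁻⁵×20.9³ = 8.859 mg/L.
Pressure correction: C_s' = 8.859 × 0.921 = 8.159 mg/L.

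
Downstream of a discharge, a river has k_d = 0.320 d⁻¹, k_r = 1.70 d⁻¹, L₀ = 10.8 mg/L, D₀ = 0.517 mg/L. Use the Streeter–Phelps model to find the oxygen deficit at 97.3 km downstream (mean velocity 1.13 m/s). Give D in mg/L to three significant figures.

D ≈ 1.46 mg/L

Travel time t = x/v = 97.3 km / (1.13 m/s) = 97300 m / 1.13 m/s = 86110 s = 0.9966 d.
k_d L₀/(k_r−k_d) = 0.320×10.8/(1.70−0.320) = 3.456/1.380 = 2.504 mg/L.
e^(−k_d t) = e^(−0.320×0.9966) = 0.7269; e^(−k_r t) = e^(−1.70×0.9966) = 0.1837.
D = 2.504 × (0.7269 − 0.1837) + 0.517 × 0.1837 = 1.360 + 0.09499 = 1.455 mg/L.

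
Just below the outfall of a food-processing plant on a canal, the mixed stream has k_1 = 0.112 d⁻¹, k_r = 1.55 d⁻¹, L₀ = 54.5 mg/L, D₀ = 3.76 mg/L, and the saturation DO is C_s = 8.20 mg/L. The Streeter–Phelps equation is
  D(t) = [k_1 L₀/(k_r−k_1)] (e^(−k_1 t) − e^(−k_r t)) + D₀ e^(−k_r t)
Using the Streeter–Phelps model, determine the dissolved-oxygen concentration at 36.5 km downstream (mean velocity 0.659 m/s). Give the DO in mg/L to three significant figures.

Travel time t = x/v = 36.5 km / (0.659 m/s) = 36500 m / 0.659 m/s = 55390 s = 0.6411 d.
k_1 L₀/(k_r−k_1) = 0.112×54.5/(1.55−0.112) = 6.104/1.438 = 4.245 mg/L.
e^(−k_1 t) = e^(−0.112×0.6411) = 0.9307; e^(−k_r t) = e^(−1.55×0.6411) = 0.3702.
D = 4.245 × (0.9307 − 0.3702) + 3.76 × 0.3702 = 2.379 + 1.392 = 3.771 mg/L.
DO = C_s − D = 8.20 − 3.771 = 4.429 mg/L.

DO ≈ 4.43 mg/L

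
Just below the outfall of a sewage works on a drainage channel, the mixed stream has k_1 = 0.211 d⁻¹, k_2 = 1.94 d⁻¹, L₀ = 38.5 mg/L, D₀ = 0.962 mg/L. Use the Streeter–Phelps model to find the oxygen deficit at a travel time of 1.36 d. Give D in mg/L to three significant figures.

D ≈ 3.26 mg/L

k_1 L₀/(k_2−k_1) = 0.211×38.5/(1.94−0.211) = 8.123/1.729 = 4.698 mg/L.
e^(−k_1 t) = e^(−0.211×1.360) = 0.7505; e^(−k_2 t) = e^(−1.94×1.360) = 0.07148.
D = 4.698 × (0.7505 − 0.07148) + 0.962 × 0.07148 = 3.191 + 0.06876 = 3.259 mg/L.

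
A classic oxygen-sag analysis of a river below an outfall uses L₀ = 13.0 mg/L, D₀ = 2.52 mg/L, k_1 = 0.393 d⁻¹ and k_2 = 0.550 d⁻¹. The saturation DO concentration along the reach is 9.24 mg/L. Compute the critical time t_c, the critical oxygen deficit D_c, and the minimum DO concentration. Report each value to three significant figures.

t_c ≈ 1.63 d; D_c ≈ 4.90 mg/L; min DO ≈ 4.34 mg/L

With k_2/k_1 = 1.399 and 1 − D₀(k_2−k_1)/(k_1 L₀) = 0.9226,
t_c = ln(1.399 × 0.9226) / (0.550 − 0.393) = ln(1.291) / 0.1570 = 0.2555/0.1570 = 1.627 d.
D_c = (k_1/k_2) L₀ e^(−k_1 t_c) = (0.393/0.550) × 13.0 × e^(−0.393×1.627) = 0.7145 × 13.0 × 0.5275 = 4.900 mg/L.
Minimum DO = C_s − D_c = 9.24 − 4.900 = 4.340 mg/L.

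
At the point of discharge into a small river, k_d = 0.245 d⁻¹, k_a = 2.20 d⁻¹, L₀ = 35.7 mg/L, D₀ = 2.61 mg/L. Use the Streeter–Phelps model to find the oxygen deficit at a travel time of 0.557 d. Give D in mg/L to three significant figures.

D ≈ 3.36 mg/L

k_d L₀/(k_a−k_d) = 0.245×35.7/(2.20−0.245) = 8.747/1.955 = 4.474 mg/L.
e^(−k_d t) = e^(−0.245×0.5570) = 0.8724; e^(−k_a t) = e^(−2.20×0.5570) = 0.2936.
D = 4.474 × (0.8724 − 0.2936) + 2.61 × 0.2936 = 2.589 + 0.7664 = 3.356 mg/L.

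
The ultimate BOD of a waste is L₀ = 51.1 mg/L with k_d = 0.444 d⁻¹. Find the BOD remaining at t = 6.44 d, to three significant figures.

L_t = L₀ e^(−k_d t) = 51.1 × e^(−0.444×6.44) = 51.1 × 0.05731 = 2.928 mg/L.

L ≈ 2.93 mg/L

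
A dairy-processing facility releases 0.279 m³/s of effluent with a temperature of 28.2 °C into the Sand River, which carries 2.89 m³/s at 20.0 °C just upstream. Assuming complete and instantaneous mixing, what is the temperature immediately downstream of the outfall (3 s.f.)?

20.7 °C

Flow-weighted mixing: C = (Q_r C_r + Q_w C_w)/(Q_r + Q_w)
= (2.89×20.0 + 0.279×28.2)/(2.89 + 0.279) = 65.67/3.169 = 20.72 °C.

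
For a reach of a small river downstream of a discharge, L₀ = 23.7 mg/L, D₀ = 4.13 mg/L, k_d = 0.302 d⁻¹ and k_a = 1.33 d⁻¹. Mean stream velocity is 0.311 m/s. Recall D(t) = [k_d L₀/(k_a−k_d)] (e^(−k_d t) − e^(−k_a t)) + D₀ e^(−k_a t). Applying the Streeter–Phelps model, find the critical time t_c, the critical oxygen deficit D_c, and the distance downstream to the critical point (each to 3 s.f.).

t_c ≈ 0.567 d; D_c ≈ 4.53 mg/L; x_c ≈ 15.2 km

t_c = [1/(k_a−k_d)] ln[(k_a/k_d)(1 − D₀(k_a−k_d)/(k_d L₀))]
= [1/(1.33−0.302)] ln[(1.33/0.302)(1 − 4.13×1.028/(0.302×23.7))]
= (1/1.028) ln[4.404 × 0.4068] = 0.9728 × ln(1.792) = 0.9728 × 0.5831 = 0.5672 d.
D_c = (k_d/k_a) L₀ e^(−k_d t_c) = (0.302/1.33) × 23.7 × e^(−0.302×0.5672) = 0.2271 × 23.7 × 0.8426 = 4.534 mg/L.
x_c = v t_c = 0.311 m/s × 0.5672 d × 86400 s/d = 15240 m ≈ 15.2 km.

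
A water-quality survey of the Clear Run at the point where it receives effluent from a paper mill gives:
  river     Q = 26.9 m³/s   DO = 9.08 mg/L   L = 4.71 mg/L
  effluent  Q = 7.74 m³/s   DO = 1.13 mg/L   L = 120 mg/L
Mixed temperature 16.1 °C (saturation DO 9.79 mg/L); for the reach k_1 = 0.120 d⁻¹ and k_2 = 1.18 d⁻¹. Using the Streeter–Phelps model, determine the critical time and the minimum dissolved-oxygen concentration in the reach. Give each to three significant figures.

Mixed DO = (26.9×9.08 + 7.74×1.13)/(26.9+7.74) = 253.0/34.64 = 7.304 mg/L.
Mixed L₀ = (26.9×4.71 + 7.74×120)/(34.64) = 1055/34.64 = 30.47 mg/L.
Initial deficit D₀ = C_s − DO₀ = 9.79 − 7.304 = 2.486 mg/L.
t_c = (1/1.060) ln[(1.18/0.120)(1 − 2.486×1.060/(0.120×30.47))] = 0.9434 × ln(2.746) = 0.9528 d.
D_c = (0.120/1.18) × 30.47 × e^(−0.120×0.9528) = 0.1017 × 30.47 × 0.8920 = 2.764 mg/L.
Minimum DO = 9.79 − 2.764 = 7.026 mg/L.

t_c ≈ 0.953 d; minimum DO ≈ 7.03 mg/L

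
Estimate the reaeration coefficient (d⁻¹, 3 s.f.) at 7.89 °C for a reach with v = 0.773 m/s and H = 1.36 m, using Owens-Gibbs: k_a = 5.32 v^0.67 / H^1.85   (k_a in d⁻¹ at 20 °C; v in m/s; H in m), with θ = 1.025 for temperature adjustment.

k_a(20) = 5.32 × 0.773^0.67 / 1.36^1.85 = 5.32 × 0.8416 / 1.766 = 2.535 d⁻¹.
k_a(7.89) = 2.535 × 1.025^(7.89−20) = 2.535 × 0.7415 = 1.880 d⁻¹.

k_a ≈ 1.88 d⁻¹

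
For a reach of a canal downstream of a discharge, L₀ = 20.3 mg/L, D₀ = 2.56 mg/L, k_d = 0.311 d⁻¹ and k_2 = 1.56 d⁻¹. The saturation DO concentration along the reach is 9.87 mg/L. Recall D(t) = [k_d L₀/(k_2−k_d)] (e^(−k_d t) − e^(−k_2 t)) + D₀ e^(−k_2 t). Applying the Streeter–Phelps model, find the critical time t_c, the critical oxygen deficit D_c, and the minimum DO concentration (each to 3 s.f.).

t_c ≈ 0.726 d; D_c ≈ 3.23 mg/L; min DO ≈ 6.64 mg/L

With k_2/k_d = 5.016 and 1 − D₀(k_2−k_d)/(k_d L₀) = 0.4935,
t_c = ln(5.016 × 0.4935) / (1.56 − 0.311) = ln(2.476) / 1.249 = 0.9065/1.249 = 0.7258 d.
L(t_c) = L₀ e^(−k_d t_c) = 20.3 × 0.7979 = 16.20 mg/L, and at the critical point k_2 D_c = k_d L, so D_c = (0.311/1.56) × 16.20 = 3.229 mg/L.
Minimum DO = C_s − D_c = 9.87 − 3.229 = 6.641 mg/L.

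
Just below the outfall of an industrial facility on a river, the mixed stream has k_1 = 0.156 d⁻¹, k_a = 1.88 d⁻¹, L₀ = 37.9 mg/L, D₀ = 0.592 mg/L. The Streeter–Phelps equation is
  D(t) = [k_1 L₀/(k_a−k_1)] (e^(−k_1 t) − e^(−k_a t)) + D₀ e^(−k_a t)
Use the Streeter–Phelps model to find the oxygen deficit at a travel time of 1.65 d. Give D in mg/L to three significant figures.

k_1 L₀/(k_a−k_1) = 0.156×37.9/(1.88−0.156) = 5.912/1.724 = 3.429 mg/L.
e^(−k_1 t) = e^(−0.156×1.650) = 0.7731; e^(−k_a t) = e^(−1.88×1.650) = 0.04496.
D = 3.429 × (0.7731 − 0.04496) + 0.592 × 0.04496 = 2.497 + 0.02662 = 2.524 mg/L.

D ≈ 2.52 mg/L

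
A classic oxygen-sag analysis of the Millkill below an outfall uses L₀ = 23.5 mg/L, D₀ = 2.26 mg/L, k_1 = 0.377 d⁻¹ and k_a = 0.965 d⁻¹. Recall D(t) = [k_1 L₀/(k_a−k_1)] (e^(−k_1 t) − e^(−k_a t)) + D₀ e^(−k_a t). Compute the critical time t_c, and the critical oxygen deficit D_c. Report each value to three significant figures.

With k_a/k_1 = 2.560 and 1 − D₀(k_a−k_1)/(k_1 L₀) = 0.8500,
t_c = ln(2.560 × 0.8500) / (0.965 − 0.377) = ln(2.176) / 0.5880 = 0.7774/0.5880 = 1.322 d.
L(t_c) = L₀ e^(−k_1 t_c) = 23.5 × 0.6075 = 14.28 mg/L, and at the critical point k_a D_c = k_1 L, so D_c = (0.377/0.965) × 14.28 = 5.577 mg/L.

t_c ≈ 1.32 d; D_c ≈ 5.58 mg/L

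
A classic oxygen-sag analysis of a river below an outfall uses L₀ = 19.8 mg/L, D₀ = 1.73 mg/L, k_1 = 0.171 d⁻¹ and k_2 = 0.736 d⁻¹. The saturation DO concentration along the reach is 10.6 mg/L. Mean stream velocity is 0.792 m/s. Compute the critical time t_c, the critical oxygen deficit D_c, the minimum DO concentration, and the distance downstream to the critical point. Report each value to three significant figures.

At the critical point dD/dt = 0, so k_1 L₀ e^(−k_1 t) = k_2 D. Substituting D(t) from the Streeter–Phelps equation and solving for t gives
t_c = ln[(k_2/k_1)(1 − D₀(k_2−k_1)/(k_1 L₀))] / (k_2−k_1).
Here k_2−k_1 = 0.5650 d⁻¹ and 1 − D₀(k_2−k_1)/(k_1 L₀) = 1 − 1.73×0.5650/(0.171×19.8) = 0.7113, so
t_c = ln(4.304 × 0.7113) / 0.5650 = 1.119 / 0.5650 = 1.980 d.
L(t_c) = L₀ e^(−k_1 t_c) = 19.8 × 0.7127 = 14.11 mg/L, and at the critical point k_2 D_c = k_1 L, so D_c = (0.171/0.736) × 14.11 = 3.279 mg/L.
Minimum DO = C_s − D_c = 10.6 − 3.279 = 7.321 mg/L.
x_c = v t_c = 0.792 m/s × 1.980 d × 86400 s/d = 135500 m ≈ 136 km.

t_c ≈ 1.98 d; D_c ≈ 3.28 mg/L; min DO ≈ 7.32 mg/L; x_c ≈ 136 km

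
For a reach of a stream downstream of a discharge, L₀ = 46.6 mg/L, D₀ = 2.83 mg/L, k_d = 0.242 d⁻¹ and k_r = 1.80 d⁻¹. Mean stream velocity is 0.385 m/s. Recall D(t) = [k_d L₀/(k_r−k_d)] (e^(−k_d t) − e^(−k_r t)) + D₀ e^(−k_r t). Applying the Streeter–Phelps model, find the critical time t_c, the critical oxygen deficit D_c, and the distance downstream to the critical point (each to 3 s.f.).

t_c ≈ 0.970 d; D_c ≈ 4.95 mg/L; x_c ≈ 32.3 km

At the critical point dD/dt = 0, so k_d L₀ e^(−k_d t) = k_r D. Substituting D(t) from the Streeter–Phelps equation and solving for t gives
t_c = ln[(k_r/k_d)(1 − D₀(k_r−k_d)/(k_d L₀))] / (k_r−k_d).
Here k_r−k_d = 1.558 d⁻¹ and 1 − D₀(k_r−k_d)/(k_d L₀) = 1 − 2.83×1.558/(0.242×46.6) = 0.6090, so
t_c = ln(7.438 × 0.6090) / 1.558 = 1.511 / 1.558 = 0.9696 d.
L(t_c) = L₀ e^(−k_d t_c) = 46.6 × 0.7908 = 36.85 mg/L, and at the critical point k_r D_c = k_d L, so D_c = (0.242/1.80) × 36.85 = 4.955 mg/L.
x_c = v t_c = 0.385 m/s × 0.9696 d × 86400 s/d = 32250 m ≈ 32.3 km.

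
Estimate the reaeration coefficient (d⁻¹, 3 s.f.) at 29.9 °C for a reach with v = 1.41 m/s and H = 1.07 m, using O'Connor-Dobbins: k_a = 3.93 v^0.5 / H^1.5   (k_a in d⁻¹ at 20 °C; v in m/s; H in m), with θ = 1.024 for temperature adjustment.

k_a ≈ 5.33 d⁻¹

k_a(20) = 3.93 × 1.41^0.5 / 1.07^1.5 = 3.93 × 1.187 / 1.107 = 4.216 d⁻¹.
k_a(29.9) = 4.216 × 1.024^(29.9−20) = 4.216 × 1.265 = 5.332 d⁻¹.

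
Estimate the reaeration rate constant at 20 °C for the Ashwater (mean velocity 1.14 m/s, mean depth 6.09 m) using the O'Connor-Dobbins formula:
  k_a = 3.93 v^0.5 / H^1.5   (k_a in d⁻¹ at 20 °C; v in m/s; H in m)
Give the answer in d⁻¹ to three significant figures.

k_a = 3.93 × 1.14^0.5 / 6.09^1.5 = 3.93 × 1.068 / 15.03 = 0.2792 d⁻¹.

k_a ≈ 0.279 d⁻¹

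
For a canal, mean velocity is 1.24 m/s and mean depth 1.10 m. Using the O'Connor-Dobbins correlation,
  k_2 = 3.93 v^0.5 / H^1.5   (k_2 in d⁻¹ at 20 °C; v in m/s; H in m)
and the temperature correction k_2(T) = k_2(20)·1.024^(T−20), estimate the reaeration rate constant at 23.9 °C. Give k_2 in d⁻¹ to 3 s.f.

k_2(20) = 3.93 × 1.24^0.5 / 1.10^1.5 = 3.93 × 1.114 / 1.154 = 3.793 d⁻¹.
k_2(23.9) = 3.793 × 1.024^(23.9−20) = 3.793 × 1.097 = 4.161 d⁻¹.

k_2 ≈ 4.16 d⁻¹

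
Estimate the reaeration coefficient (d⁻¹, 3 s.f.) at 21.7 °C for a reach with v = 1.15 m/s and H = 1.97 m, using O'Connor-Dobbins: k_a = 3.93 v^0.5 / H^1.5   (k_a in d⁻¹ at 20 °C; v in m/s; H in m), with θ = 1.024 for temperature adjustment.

k_a ≈ 1.59 d⁻¹

k_a(20) = 3.93 × 1.15^0.5 / 1.97^1.5 = 3.93 × 1.072 / 2.765 = 1.524 d⁻¹.
k_a(21.7) = 1.524 × 1.024^(21.7−20) = 1.524 × 1.041 = 1.587 d⁻¹.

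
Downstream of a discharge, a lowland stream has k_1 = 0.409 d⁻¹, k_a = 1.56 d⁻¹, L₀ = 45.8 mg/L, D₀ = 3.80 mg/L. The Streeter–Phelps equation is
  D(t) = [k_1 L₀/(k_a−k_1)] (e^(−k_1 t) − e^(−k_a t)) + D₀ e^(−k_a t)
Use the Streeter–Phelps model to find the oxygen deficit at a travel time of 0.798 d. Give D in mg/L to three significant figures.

D ≈ 8.15 mg/L

k_1 L₀/(k_a−k_1) = 0.409×45.8/(1.56−0.409) = 18.73/1.151 = 16.27 mg/L.
e^(−k_1 t) = e^(−0.409×0.7980) = 0.7215; e^(−k_a t) = e^(−1.56×0.7980) = 0.2880.
D = 16.27 × (0.7215 − 0.2880) + 3.80 × 0.2880 = 7.056 + 1.094 = 8.150 mg/L.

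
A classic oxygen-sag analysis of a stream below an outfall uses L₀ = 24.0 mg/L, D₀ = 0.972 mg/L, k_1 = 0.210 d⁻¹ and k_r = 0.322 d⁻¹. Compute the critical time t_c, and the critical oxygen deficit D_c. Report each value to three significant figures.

t_c ≈ 3.62 d; D_c ≈ 7.32 mg/L

t_c = [1/(k_r−k_1)] ln[(k_r/k_1)(1 − D₀(k_r−k_1)/(k_1 L₀))]
= [1/(0.322−0.210)] ln[(0.322/0.210)(1 − 0.972×0.1120/(0.210×24.0))]
= (1/0.1120) ln[1.533 × 0.9784] = 8.929 × ln(1.500) = 8.929 × 0.4056 = 3.621 d.
L(t_c) = L₀ e^(−k_1 t_c) = 24.0 × 0.4674 = 11.22 mg/L, and at the critical point k_r D_c = k_1 L, so D_c = (0.210/0.322) × 11.22 = 7.316 mg/L.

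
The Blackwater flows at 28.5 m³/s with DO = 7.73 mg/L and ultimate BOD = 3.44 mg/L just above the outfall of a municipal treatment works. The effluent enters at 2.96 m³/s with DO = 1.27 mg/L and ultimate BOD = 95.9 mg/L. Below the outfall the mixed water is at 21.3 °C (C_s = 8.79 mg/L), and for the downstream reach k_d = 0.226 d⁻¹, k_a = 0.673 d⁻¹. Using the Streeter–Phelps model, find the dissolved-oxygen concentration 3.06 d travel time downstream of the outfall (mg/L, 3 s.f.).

Mixed DO = (28.5×7.73 + 2.96×1.27)/(28.5+2.96) = 224.1/31.46 = 7.122 mg/L.
Mixed L₀ = (28.5×3.44 + 2.96×95.9)/(31.46) = 381.9/31.46 = 12.14 mg/L.
Initial deficit D₀ = C_s − DO₀ = 8.79 − 7.122 = 1.668 mg/L.
D(3.06) = [0.226×12.14/(0.673−0.226)](e^(−0.226×3.06) − e^(−0.673×3.06)) + 1.668 e^(−0.673×3.06)
= 6.138 × (0.5008 − 0.1275) + 1.668 × 0.1275 = 2.504 mg/L.
DO = 8.79 − 2.504 = 6.286 mg/L.

DO ≈ 6.29 mg/L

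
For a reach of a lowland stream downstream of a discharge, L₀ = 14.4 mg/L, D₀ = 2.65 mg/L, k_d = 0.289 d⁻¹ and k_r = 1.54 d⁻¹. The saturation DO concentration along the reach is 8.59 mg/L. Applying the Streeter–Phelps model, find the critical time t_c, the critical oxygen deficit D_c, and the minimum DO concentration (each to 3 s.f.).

t_c ≈ 0.0644 d; D_c ≈ 2.65 mg/L; min DO ≈ 5.94 mg/L

With k_r/k_d = 5.329 and 1 − D₀(k_r−k_d)/(k_d L₀) = 0.2034,
t_c = ln(5.329 × 0.2034) / (1.54 − 0.289) = ln(1.084) / 1.251 = 0.08051/1.251 = 0.06435 d.
D_c = (k_d/k_r) L₀ e^(−k_d t_c) = (0.289/1.54) × 14.4 × e^(−0.289×0.06435) = 0.1877 × 14.4 × 0.9816 = 2.653 mg/L.
Minimum DO = C_s − D_c = 8.59 − 2.653 = 5.937 mg/L.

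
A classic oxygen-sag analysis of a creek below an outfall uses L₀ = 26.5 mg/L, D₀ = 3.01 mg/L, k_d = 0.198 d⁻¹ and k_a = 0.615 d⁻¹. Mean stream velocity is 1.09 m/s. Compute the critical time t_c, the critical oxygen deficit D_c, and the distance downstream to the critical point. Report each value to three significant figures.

t_c ≈ 2.06 d; D_c ≈ 5.67 mg/L; x_c ≈ 194 km

t_c = [1/(k_a−k_d)] ln[(k_a/k_d)(1 − D₀(k_a−k_d)/(k_d L₀))]
= [1/(0.615−0.198)] ln[(0.615/0.198)(1 − 3.01×0.4170/(0.198×26.5))]
= (1/0.4170) ln[3.106 × 0.7608] = 2.398 × ln(2.363) = 2.398 × 0.8599 = 2.062 d.
L(t_c) = L₀ e^(−k_d t_c) = 26.5 × 0.6648 = 17.62 mg/L, and at the critical point k_a D_c = k_d L, so D_c = (0.198/0.615) × 17.62 = 5.672 mg/L.
x_c = v t_c = 1.09 m/s × 2.062 d × 86400 s/d = 194200 m ≈ 194 km.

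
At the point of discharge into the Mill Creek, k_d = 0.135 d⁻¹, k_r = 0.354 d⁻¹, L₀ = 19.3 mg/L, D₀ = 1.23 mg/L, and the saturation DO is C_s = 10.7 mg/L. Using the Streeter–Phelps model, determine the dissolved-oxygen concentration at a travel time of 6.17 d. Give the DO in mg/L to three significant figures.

k_d L₀/(k_r−k_d) = 0.135×19.3/(0.354−0.135) = 2.606/0.2190 = 11.90 mg/L.
e^(−k_d t) = e^(−0.135×6.170) = 0.4348; e^(−k_r t) = e^(−0.354×6.170) = 0.1126.
D = 11.90 × (0.4348 − 0.1126) + 1.23 × 0.1126 = 3.833 + 0.1385 = 3.972 mg/L.
DO = C_s − D = 10.7 − 3.972 = 6.728 mg/L.

DO ≈ 6.73 mg/L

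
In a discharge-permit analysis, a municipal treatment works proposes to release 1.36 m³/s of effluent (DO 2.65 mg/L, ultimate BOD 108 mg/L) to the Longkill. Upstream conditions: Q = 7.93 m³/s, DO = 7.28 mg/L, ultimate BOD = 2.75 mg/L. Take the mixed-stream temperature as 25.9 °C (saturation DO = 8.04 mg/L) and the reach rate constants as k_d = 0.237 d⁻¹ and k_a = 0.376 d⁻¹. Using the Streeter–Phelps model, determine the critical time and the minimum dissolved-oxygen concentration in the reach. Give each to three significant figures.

Mixed DO = (7.93×7.28 + 1.36×2.65)/(7.93+1.36) = 61.33/9.290 = 6.602 mg/L.
Mixed L₀ = (7.93×2.75 + 1.36×108)/(9.290) = 168.7/9.290 = 18.16 mg/L.
Initial deficit D₀ = C_s − DO₀ = 8.04 − 6.602 = 1.438 mg/L.
t_c = (1/0.1390) ln[(0.376/0.237)(1 − 1.438×0.1390/(0.237×18.16))] = 7.194 × ln(1.513) = 2.978 d.
D_c = (0.237/0.376) × 18.16 × e^(−0.237×2.978) = 0.6303 × 18.16 × 0.4937 = 5.650 mg/L.
Minimum DO = 8.04 − 5.650 = 2.390 mg/L.

t_c ≈ 2.98 d; minimum DO ≈ 2.39 mg/L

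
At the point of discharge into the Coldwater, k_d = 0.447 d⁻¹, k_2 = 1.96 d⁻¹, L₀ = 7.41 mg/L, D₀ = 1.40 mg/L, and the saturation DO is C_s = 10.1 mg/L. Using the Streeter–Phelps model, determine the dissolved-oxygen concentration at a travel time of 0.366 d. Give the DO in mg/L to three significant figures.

k_d L₀/(k_2−k_d) = 0.447×7.41/(1.96−0.447) = 3.312/1.513 = 2.189 mg/L.
e^(−k_d t) = e^(−0.447×0.3660) = 0.8491; e^(−k_2 t) = e^(−1.96×0.3660) = 0.4880.
D = 2.189 × (0.8491 − 0.4880) + 1.40 × 0.4880 = 0.7904 + 0.6833 = 1.474 mg/L.
DO = C_s − D = 10.1 − 1.474 = 8.626 mg/L.

DO ≈ 8.63 mg/L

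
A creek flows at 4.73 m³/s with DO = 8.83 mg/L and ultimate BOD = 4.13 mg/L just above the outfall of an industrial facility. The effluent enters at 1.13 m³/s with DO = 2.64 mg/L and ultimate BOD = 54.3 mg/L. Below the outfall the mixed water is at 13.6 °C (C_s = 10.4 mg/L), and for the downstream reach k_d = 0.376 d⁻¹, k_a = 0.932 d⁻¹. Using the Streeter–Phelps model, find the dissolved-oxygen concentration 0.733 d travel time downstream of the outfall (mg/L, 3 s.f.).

Mixed DO = (4.73×8.83 + 1.13×2.64)/(4.73+1.13) = 44.75/5.860 = 7.636 mg/L.
Mixed L₀ = (4.73×4.13 + 1.13×54.3)/(5.860) = 80.89/5.860 = 13.80 mg/L.
Initial deficit D₀ = C_s − DO₀ = 10.4 − 7.636 = 2.764 mg/L.
D(0.733) = [0.376×13.80/(0.932−0.376)](e^(−0.376×0.733) − e^(−0.932×0.733)) + 2.764 e^(−0.932×0.733)
= 9.335 × (0.7591 − 0.5050) + 2.764 × 0.5050 = 3.768 mg/L.
DO = 10.4 − 3.768 = 6.632 mg/L.

DO ≈ 6.63 mg/L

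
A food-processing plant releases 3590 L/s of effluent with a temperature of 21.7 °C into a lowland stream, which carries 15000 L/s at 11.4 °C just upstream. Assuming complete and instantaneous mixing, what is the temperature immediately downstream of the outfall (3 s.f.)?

Flow-weighted mixing: C = (Q_r C_r + Q_w C_w)/(Q_r + Q_w)
= (15000×11.4 + 3590×21.7)/(15000 + 3590) = 248900/18590 = 13.39 °C.

13.4 °C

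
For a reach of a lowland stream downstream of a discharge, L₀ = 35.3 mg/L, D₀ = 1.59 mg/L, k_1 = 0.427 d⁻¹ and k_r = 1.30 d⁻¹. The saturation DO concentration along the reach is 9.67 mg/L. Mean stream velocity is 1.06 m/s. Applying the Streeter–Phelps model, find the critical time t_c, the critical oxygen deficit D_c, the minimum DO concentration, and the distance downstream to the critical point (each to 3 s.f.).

t_c = [1/(k_r−k_1)] ln[(k_r/k_1)(1 − D₀(k_r−k_1)/(k_1 L₀))]
= [1/(1.30−0.427)] ln[(1.30/0.427)(1 − 1.59×0.8730/(0.427×35.3))]
= (1/0.8730) ln[3.044 × 0.9079] = 1.145 × ln(2.764) = 1.145 × 1.017 = 1.165 d.
L(t_c) = L₀ e^(−k_1 t_c) = 35.3 × 0.6082 = 21.47 mg/L, and at the critical point k_r D_c = k_1 L, so D_c = (0.427/1.30) × 21.47 = 7.052 mg/L.
Minimum DO = C_s − D_c = 9.67 − 7.052 = 2.618 mg/L.
x_c = v t_c = 1.06 m/s × 1.165 d × 86400 s/d = 106700 m ≈ 107 km.

t_c ≈ 1.16 d; D_c ≈ 7.05 mg/L; min DO ≈ 2.62 mg/L; x_c ≈ 107 km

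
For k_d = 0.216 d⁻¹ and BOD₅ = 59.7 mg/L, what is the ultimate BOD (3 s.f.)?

BOD₅ = L₀(1 − e^(−5k_d)) ⇒ L₀ = BOD₅ / (1 − e^(−5×0.216))
= 59.7 / (1 − 0.3396) = 59.7 / 0.6604 = 90.40 mg/L.

L₀ ≈ 90.4 mg/L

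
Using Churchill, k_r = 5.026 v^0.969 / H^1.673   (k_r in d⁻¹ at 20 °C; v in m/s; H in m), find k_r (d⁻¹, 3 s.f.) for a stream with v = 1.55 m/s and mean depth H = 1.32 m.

k_r ≈ 4.83 d⁻¹

k_r = 5.026 × 1.55^0.969 / 1.32^1.673 = 5.026 × 1.529 / 1.591 = 4.830 d⁻¹.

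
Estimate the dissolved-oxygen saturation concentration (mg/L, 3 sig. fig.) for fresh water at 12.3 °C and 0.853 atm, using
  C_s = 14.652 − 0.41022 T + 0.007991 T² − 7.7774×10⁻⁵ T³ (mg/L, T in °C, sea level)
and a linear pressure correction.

C_s ≈ 9.10 mg/L

At sea level: C_s = 14.652 − 0.41022×12.3 + 0.007991×12.3² − 7.7774×10⁻⁵×12.3³ = 10.67 mg/L.
Pressure correction: C_s' = 10.67 × 0.853 = 9.102 mg/L.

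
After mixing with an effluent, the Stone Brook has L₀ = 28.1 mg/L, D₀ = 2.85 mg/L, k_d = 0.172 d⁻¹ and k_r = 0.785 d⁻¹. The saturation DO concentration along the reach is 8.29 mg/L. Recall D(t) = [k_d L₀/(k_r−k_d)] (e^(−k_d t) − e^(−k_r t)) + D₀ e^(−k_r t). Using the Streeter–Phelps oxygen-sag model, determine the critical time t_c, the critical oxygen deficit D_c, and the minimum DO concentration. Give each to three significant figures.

t_c ≈ 1.74 d; D_c ≈ 4.56 mg/L; min DO ≈ 3.73 mg/L

With k_r/k_d = 4.564 and 1 − D₀(k_r−k_d)/(k_d L₀) = 0.6385,
t_c = ln(4.564 × 0.6385) / (0.785 − 0.172) = ln(2.914) / 0.6130 = 1.070/0.6130 = 1.745 d.
D_c = (k_d/k_r) L₀ e^(−k_d t_c) = (0.172/0.785) × 28.1 × e^(−0.172×1.745) = 0.2191 × 28.1 × 0.7407 = 4.561 mg/L.
Minimum DO = C_s − D_c = 8.29 − 4.561 = 3.729 mg/L.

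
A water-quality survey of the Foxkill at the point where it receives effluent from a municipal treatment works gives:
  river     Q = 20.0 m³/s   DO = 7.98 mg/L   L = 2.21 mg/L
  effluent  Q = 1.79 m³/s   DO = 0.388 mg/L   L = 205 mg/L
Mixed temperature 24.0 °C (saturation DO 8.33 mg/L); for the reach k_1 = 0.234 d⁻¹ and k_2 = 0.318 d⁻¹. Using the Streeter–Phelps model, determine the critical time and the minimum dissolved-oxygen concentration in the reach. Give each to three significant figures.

Mixed DO = (20.0×7.98 + 1.79×0.388)/(20.0+1.79) = 160.3/21.79 = 7.356 mg/L.
Mixed L₀ = (20.0×2.21 + 1.79×205)/(21.79) = 411.1/21.79 = 18.87 mg/L.
Initial deficit D₀ = C_s − DO₀ = 8.33 − 7.356 = 0.9737 mg/L.
t_c = (1/0.08400) ln[(0.318/0.234)(1 − 0.9737×0.08400/(0.234×18.87))] = 11.90 × ln(1.334) = 3.429 d.
D_c = (0.234/0.318) × 18.87 × e^(−0.234×3.429) = 0.7358 × 18.87 × 0.4483 = 6.224 mg/L.
Minimum DO = 8.33 − 6.224 = 2.106 mg/L.

t_c ≈ 3.43 d; minimum DO ≈ 2.11 mg/L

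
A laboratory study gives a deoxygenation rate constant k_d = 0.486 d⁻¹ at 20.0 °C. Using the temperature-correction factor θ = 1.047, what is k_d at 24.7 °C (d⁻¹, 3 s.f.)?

k_d(T₂) = k_d(T₁) · θ^(T₂−T₁) = 0.486 × 1.047^(24.7−20.0)
= 0.486 × 1.047^4.70 = 0.486 × 1.241 = 0.6031 d⁻¹.

k_d ≈ 0.603 d⁻¹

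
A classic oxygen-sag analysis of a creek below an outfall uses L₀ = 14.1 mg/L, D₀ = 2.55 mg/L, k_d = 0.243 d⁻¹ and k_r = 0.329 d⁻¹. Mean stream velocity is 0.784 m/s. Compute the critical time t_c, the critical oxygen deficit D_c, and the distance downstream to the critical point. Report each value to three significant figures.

t_c = [1/(k_r−k_d)] ln[(k_r/k_d)(1 − D₀(k_r−k_d)/(k_d L₀))]
= [1/(0.329−0.243)] ln[(0.329/0.243)(1 − 2.55×0.08600/(0.243×14.1))]
= (1/0.08600) ln[1.354 × 0.9360] = 11.63 × ln(1.267) = 11.63 × 0.2369 = 2.754 d.
L(t_c) = L₀ e^(−k_d t_c) = 14.1 × 0.5121 = 7.221 mg/L, and at the critical point k_r D_c = k_d L, so D_c = (0.243/0.329) × 7.221 = 5.333 mg/L.
x_c = v t_c = 0.784 m/s × 2.754 d × 86400 s/d = 186600 m ≈ 187 km.

t_c ≈ 2.75 d; D_c ≈ 5.33 mg/L; x_c ≈ 187 km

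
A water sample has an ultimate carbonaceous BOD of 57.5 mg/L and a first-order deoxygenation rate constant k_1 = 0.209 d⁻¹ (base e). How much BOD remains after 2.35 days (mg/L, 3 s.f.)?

L_t = L₀ e^(−k_1 t) = 57.5 × e^(−0.209×2.35) = 57.5 × 0.6119 = 35.19 mg/L.

L ≈ 35.2 mg/L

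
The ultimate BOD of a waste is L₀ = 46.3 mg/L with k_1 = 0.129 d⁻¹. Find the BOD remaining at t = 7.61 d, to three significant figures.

L ≈ 17.3 mg/L

L_t = L₀ e^(−k_1 t) = 46.3 × e^(−0.129×7.61) = 46.3 × 0.3747 = 17.35 mg/L.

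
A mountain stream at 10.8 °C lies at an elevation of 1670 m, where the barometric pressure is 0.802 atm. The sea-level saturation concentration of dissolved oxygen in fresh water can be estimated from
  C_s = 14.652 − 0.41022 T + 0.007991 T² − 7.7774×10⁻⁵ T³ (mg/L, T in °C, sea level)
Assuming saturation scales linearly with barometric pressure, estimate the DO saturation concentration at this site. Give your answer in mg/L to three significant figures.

C_s ≈ 8.87 mg/L

At sea level: C_s = 14.652 − 0.41022×10.8 + 0.007991×10.8² − 7.7774×10⁻⁵×10.8³ = 11.06 mg/L.
Pressure correction: C_s' = 11.06 × 0.802 = 8.867 mg/L.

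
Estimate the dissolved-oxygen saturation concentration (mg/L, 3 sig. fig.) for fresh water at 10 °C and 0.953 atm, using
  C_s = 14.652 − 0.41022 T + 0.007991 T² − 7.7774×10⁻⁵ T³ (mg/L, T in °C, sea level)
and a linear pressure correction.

At sea level: C_s = 14.652 − 0.41022×10 + 0.007991×10² − 7.7774×10⁻⁵×10³ = 11.27 mg/L.
Pressure correction: C_s' = 11.27 × 0.953 = 10.74 mg/L.

C_s ≈ 10.7 mg/L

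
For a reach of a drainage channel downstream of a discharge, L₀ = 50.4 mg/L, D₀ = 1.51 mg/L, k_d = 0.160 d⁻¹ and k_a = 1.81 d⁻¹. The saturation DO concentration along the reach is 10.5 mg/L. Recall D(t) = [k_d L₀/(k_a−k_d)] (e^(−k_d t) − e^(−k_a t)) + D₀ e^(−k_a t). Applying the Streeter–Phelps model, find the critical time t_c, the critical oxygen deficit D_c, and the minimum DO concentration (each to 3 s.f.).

t_c ≈ 1.25 d; D_c ≈ 3.65 mg/L; min DO ≈ 6.85 mg/L

At the critical point dD/dt = 0, so k_d L₀ e^(−k_d t) = k_a D. Substituting D(t) from the Streeter–Phelps equation and solving for t gives
t_c = ln[(k_a/k_d)(1 − D₀(k_a−k_d)/(k_d L₀))] / (k_a−k_d).
Here k_a−k_d = 1.650 d⁻¹ and 1 − D₀(k_a−k_d)/(k_d L₀) = 1 − 1.51×1.650/(0.160×50.4) = 0.6910, so
t_c = ln(11.31 × 0.6910) / 1.650 = 2.056 / 1.650 = 1.246 d.
D_c = (k_d/k_a) L₀ e^(−k_d t_c) = (0.160/1.81) × 50.4 × e^(−0.160×1.246) = 0.08840 × 50.4 × 0.8192 = 3.650 mg/L.
Minimum DO = C_s − D_c = 10.5 − 3.650 = 6.850 mg/L.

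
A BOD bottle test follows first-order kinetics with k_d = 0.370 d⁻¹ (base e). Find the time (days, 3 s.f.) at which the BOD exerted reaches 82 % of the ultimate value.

t ≈ 4.63 d

y/L₀ = 1 − e^(−k_d t) = 0.82 ⇒ e^(−k_d t) = 0.180
t = −ln(0.180) / 0.370 = 1.715 / 0.370 = 4.635 d.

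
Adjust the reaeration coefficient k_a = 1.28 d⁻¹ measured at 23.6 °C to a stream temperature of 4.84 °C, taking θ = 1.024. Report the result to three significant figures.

k_a(T₂) = k_a(T₁) · θ^(T₂−T₁) = 1.28 × 1.024^(4.84−23.6)
= 1.28 × 1.024^-18.8 = 1.28 × 0.6409 = 0.8203 d⁻¹.

k_a ≈ 0.820 d⁻¹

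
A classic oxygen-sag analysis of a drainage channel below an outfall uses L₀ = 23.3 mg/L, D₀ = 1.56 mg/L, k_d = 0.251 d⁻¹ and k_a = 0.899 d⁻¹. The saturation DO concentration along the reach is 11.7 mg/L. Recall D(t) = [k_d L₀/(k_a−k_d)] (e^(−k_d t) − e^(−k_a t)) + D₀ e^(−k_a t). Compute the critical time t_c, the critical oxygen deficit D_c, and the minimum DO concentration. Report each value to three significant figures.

t_c ≈ 1.68 d; D_c ≈ 4.27 mg/L; min DO ≈ 7.43 mg/L

At the critical point dD/dt = 0, so k_d L₀ e^(−k_d t) = k_a D. Substituting D(t) from the Streeter–Phelps equation and solving for t gives
t_c = ln[(k_a/k_d)(1 − D₀(k_a−k_d)/(k_d L₀))] / (k_a−k_d).
Here k_a−k_d = 0.6480 d⁻¹ and 1 − D₀(k_a−k_d)/(k_d L₀) = 1 − 1.56×0.6480/(0.251×23.3) = 0.8271, so
t_c = ln(3.582 × 0.8271) / 0.6480 = 1.086 / 0.6480 = 1.676 d.
L(t_c) = L₀ e^(−k_d t_c) = 23.3 × 0.6566 = 15.30 mg/L, and at the critical point k_a D_c = k_d L, so D_c = (0.251/0.899) × 15.30 = 4.271 mg/L.
Minimum DO = C_s − D_c = 11.7 − 4.271 = 7.429 mg/L.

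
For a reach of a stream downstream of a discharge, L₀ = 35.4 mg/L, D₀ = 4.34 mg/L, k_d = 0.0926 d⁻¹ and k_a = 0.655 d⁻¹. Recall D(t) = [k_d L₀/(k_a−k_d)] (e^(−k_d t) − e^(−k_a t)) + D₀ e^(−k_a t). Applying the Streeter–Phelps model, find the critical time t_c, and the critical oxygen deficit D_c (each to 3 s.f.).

t_c = [1/(k_a−k_d)] ln[(k_a/k_d)(1 − D₀(k_a−k_d)/(k_d L₀))]
= [1/(0.655−0.0926)] ln[(0.655/0.0926)(1 − 4.34×0.5624/(0.0926×35.4))]
= (1/0.5624) ln[7.073 × 0.2554] = 1.778 × ln(1.807) = 1.778 × 0.5914 = 1.052 d.
D_c = (k_d/k_a) L₀ e^(−k_d t_c) = (0.0926/0.655) × 35.4 × e^(−0.0926×1.052) = 0.1414 × 35.4 × 0.9072 = 4.540 mg/L.

t_c ≈ 1.05 d; D_c ≈ 4.54 mg/L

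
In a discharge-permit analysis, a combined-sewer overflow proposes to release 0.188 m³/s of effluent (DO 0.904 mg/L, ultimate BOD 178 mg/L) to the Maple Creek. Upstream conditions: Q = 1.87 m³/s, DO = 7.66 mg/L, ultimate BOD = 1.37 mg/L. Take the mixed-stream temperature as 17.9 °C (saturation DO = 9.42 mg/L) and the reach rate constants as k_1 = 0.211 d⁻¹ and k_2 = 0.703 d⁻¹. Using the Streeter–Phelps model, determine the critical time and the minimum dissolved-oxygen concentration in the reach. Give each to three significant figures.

Mixed DO = (1.87×7.66 + 0.188×0.904)/(1.87+0.188) = 14.49/2.058 = 7.043 mg/L.
Mixed L₀ = (1.87×1.37 + 0.188×178)/(2.058) = 36.03/2.058 = 17.51 mg/L.
Initial deficit D₀ = C_s − DO₀ = 9.42 − 7.043 = 2.377 mg/L.
t_c = (1/0.4920) ln[(0.703/0.211)(1 − 2.377×0.4920/(0.211×17.51))] = 2.033 × ln(2.277) = 1.672 d.
D_c = (0.211/0.703) × 17.51 × e^(−0.211×1.672) = 0.3001 × 17.51 × 0.7027 = 3.692 mg/L.
Minimum DO = 9.42 − 3.692 = 5.728 mg/L.

t_c ≈ 1.67 d; minimum DO ≈ 5.73 mg/L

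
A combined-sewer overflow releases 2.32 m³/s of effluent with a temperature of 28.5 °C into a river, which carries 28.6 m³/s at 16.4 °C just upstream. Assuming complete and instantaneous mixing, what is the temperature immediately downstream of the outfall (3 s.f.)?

Flow-weighted mixing: C = (Q_r C_r + Q_w C_w)/(Q_r + Q_w)
= (28.6×16.4 + 2.32×28.5)/(28.6 + 2.32) = 535.2/30.92 = 17.31 °C.

17.3 °C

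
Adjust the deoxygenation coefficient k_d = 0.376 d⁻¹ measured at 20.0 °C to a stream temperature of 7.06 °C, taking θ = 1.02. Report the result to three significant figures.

k_d ≈ 0.291 d⁻¹

k_d(T₂) = k_d(T₁) · θ^(T₂−T₁) = 0.376 × 1.02^(7.06−20.0)
= 0.376 × 1.02^-12.9 = 0.376 × 0.7740 = 0.2910 d⁻¹.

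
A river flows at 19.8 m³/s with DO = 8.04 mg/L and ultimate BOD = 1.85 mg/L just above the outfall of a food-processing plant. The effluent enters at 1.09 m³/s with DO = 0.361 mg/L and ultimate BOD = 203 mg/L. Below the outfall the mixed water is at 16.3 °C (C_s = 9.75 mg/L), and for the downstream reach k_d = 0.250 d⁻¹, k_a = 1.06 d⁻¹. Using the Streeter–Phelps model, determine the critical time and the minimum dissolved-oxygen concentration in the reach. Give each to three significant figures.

Mixed DO = (19.8×8.04 + 1.09×0.361)/(19.8+1.09) = 159.6/20.89 = 7.639 mg/L.
Mixed L₀ = (19.8×1.85 + 1.09×203)/(20.89) = 257.9/20.89 = 12.35 mg/L.
Initial deficit D₀ = C_s − DO₀ = 9.75 − 7.639 = 2.111 mg/L.
t_c = (1/0.8100) ln[(1.06/0.250)(1 − 2.111×0.8100/(0.250×12.35))] = 1.235 × ln(1.891) = 0.7868 d.
D_c = (0.250/1.06) × 12.35 × e^(−0.250×0.7868) = 0.2358 × 12.35 × 0.8214 = 2.392 mg/L.
Minimum DO = 9.75 − 2.392 = 7.358 mg/L.

t_c ≈ 0.787 d; minimum DO ≈ 7.36 mg/L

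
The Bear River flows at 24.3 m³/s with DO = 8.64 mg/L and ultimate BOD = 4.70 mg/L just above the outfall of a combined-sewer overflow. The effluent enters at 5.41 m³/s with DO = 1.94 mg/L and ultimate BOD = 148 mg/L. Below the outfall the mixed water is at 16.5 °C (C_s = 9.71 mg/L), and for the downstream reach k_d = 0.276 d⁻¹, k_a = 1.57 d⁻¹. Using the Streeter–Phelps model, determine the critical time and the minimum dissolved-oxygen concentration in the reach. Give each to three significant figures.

t_c ≈ 1.01 d; minimum DO ≈ 5.62 mg/L

Mixed DO = (24.3×8.64 + 5.41×1.94)/(24.3+5.41) = 220.4/29.71 = 7.420 mg/L.
Mixed L₀ = (24.3×4.70 + 5.41×148)/(29.71) = 914.9/29.71 = 30.79 mg/L.
Initial deficit D₀ = C_s − DO₀ = 9.71 − 7.420 = 2.290 mg/L.
t_c = (1/1.294) ln[(1.57/0.276)(1 − 2.290×1.294/(0.276×30.79))] = 0.7728 × ln(3.705) = 1.012 d.
D_c = (0.276/1.57) × 30.79 × e^(−0.276×1.012) = 0.1758 × 30.79 × 0.7563 = 4.094 mg/L.
Minimum DO = 9.71 − 4.094 = 5.616 mg/L.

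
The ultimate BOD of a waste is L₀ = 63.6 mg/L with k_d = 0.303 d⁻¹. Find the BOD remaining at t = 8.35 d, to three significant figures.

L ≈ 5.07 mg/L

L_t = L₀ e^(−k_d t) = 63.6 × e^(−0.303×8.35) = 63.6 × 0.07966 = 5.066 mg/L.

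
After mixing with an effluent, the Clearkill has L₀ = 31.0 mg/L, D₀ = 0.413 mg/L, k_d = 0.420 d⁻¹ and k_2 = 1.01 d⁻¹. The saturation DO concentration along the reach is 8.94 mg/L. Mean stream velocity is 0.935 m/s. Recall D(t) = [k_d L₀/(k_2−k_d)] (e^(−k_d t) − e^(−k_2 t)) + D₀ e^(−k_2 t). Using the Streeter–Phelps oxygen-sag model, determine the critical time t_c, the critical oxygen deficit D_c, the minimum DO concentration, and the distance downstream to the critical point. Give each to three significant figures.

t_c ≈ 1.46 d; D_c ≈ 7.00 mg/L; min DO ≈ 1.94 mg/L; x_c ≈ 118 km

At the critical point dD/dt = 0, so k_d L₀ e^(−k_d t) = k_2 D. Substituting D(t) from the Streeter–Phelps equation and solving for t gives
t_c = ln[(k_2/k_d)(1 − D₀(k_2−k_d)/(k_d L₀))] / (k_2−k_d).
Here k_2−k_d = 0.5900 d⁻¹ and 1 − D₀(k_2−k_d)/(k_d L₀) = 1 − 0.413×0.5900/(0.420×31.0) = 0.9813, so
t_c = ln(2.405 × 0.9813) / 0.5900 = 0.8586 / 0.5900 = 1.455 d.
L(t_c) = L₀ e^(−k_d t_c) = 31.0 × 0.5427 = 16.82 mg/L, and at the critical point k_2 D_c = k_d L, so D_c = (0.420/1.01) × 16.82 = 6.996 mg/L.
Minimum DO = C_s − D_c = 8.94 − 6.996 = 1.944 mg/L.
x_c = v t_c = 0.935 m/s × 1.455 d × 86400 s/d = 117600 m ≈ 118 km.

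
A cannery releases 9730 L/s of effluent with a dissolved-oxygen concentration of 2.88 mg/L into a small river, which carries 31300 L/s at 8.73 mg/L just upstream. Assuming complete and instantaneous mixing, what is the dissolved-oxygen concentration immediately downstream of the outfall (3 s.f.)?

Flow-weighted mixing: C = (Q_r C_r + Q_w C_w)/(Q_r + Q_w)
= (31300×8.73 + 9730×2.88)/(31300 + 9730) = 301300/41030 = 7.343 mg/L.

7.34 mg/L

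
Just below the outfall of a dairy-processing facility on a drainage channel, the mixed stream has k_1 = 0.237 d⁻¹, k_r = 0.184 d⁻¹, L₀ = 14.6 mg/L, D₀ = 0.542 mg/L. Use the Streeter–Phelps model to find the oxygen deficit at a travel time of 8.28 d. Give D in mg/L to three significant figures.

D ≈ 5.17 mg/L

k_1 L₀/(k_r−k_1) = 0.237×14.6/(0.184−0.237) = 3.460/-0.05300 = -65.29 mg/L.
e^(−k_1 t) = e^(−0.237×8.280) = 0.1405; e^(−k_r t) = e^(−0.184×8.280) = 0.2179.
D = -65.29 × (0.1405 − 0.2179) + 0.542 × 0.2179 = 5.054 + 0.1181 = 5.172 mg/L.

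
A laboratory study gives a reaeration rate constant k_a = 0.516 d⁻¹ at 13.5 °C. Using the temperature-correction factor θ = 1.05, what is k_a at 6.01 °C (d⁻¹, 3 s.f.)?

k_a ≈ 0.358 d⁻¹

k_a(T₂) = k_a(T₁) · θ^(T₂−T₁) = 0.516 × 1.05^(6.01−13.5)
= 0.516 × 1.05^-7.49 = 0.516 × 0.6939 = 0.3580 d⁻¹.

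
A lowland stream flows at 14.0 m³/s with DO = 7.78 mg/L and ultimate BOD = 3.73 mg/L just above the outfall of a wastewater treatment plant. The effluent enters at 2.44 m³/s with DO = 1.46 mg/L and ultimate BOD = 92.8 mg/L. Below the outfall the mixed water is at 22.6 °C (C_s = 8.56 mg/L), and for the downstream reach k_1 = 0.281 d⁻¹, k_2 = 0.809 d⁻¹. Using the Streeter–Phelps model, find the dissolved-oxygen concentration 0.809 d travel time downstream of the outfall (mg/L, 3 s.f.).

Mixed DO = (14.0×7.78 + 2.44×1.46)/(14.0+2.44) = 112.5/16.44 = 6.842 mg/L.
Mixed L₀ = (14.0×3.73 + 2.44×92.8)/(16.44) = 278.7/16.44 = 16.95 mg/L.
Initial deficit D₀ = C_s − DO₀ = 8.56 − 6.842 = 1.718 mg/L.
D(0.809) = [0.281×16.95/(0.809−0.281)](e^(−0.281×0.809) − e^(−0.809×0.809)) + 1.718 e^(−0.809×0.809)
= 9.021 × (0.7967 − 0.5197) + 1.718 × 0.5197 = 3.391 mg/L.
DO = 8.56 − 3.391 = 5.169 mg/L.

DO ≈ 5.17 mg/L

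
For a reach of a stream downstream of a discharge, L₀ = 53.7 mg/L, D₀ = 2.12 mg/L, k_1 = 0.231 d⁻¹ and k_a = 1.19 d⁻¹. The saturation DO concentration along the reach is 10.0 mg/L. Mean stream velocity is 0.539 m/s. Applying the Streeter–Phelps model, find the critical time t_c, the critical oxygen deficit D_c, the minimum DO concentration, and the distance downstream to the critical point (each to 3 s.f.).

At the critical point dD/dt = 0, so k_1 L₀ e^(−k_1 t) = k_a D. Substituting D(t) from the Streeter–Phelps equation and solving for t gives
t_c = ln[(k_a/k_1)(1 − D₀(k_a−k_1)/(k_1 L₀))] / (k_a−k_1).
Here k_a−k_1 = 0.9590 d⁻¹ and 1 − D₀(k_a−k_1)/(k_1 L₀) = 1 − 2.12×0.9590/(0.231×53.7) = 0.8361, so
t_c = ln(5.152 × 0.8361) / 0.9590 = 1.460 / 0.9590 = 1.523 d.
L(t_c) = L₀ e^(−k_1 t_c) = 53.7 × 0.7035 = 37.78 mg/L, and at the critical point k_a D_c = k_1 L, so D_c = (0.231/1.19) × 37.78 = 7.333 mg/L.
Minimum DO = C_s − D_c = 10.0 − 7.333 = 2.667 mg/L.
x_c = v t_c = 0.539 m/s × 1.523 d × 86400 s/d = 70910 m ≈ 70.9 km.

t_c ≈ 1.52 d; D_c ≈ 7.33 mg/L; min DO ≈ 2.67 mg/L; x_c ≈ 70.9 km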